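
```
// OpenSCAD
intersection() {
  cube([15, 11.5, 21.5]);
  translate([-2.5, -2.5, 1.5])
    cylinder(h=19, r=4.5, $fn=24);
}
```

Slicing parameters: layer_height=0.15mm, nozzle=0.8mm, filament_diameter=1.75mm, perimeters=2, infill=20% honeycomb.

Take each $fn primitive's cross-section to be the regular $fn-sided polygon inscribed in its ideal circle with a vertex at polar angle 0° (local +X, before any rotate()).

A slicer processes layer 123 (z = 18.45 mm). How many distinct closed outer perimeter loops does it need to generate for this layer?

1

At z = 18.45 mm: the cube (footprint 15×11.5) is included at this height; the cylinder at (-2.5, -2.5): section is a regular 24-gon, circumradius r=4.5; Taking the intersection: the r=4.5 cylinder at (-2.5, -2.5) partially overlaps the 15×11.5 cube; clipping to the common part keeps 0.82 mm² — 1 connected region. The result has 1 disconnected region.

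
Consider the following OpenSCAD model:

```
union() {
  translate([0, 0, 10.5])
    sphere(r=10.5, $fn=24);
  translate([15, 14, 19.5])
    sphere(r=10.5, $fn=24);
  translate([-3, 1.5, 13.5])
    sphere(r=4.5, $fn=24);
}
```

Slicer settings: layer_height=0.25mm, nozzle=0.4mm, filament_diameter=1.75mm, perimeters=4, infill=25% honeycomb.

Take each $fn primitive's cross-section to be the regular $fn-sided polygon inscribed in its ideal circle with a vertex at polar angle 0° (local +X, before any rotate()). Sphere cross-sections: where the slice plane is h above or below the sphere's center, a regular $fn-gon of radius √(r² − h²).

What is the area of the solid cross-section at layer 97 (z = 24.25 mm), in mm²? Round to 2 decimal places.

272.34 mm²

At z = 24.25 mm: the sphere is not intersected at this z (|z−center|=13.750 > r=10.5); the sphere at (15, 14): section is a regular 24-gon, circumradius = √(r²−h²) = √(10.5²−4.75²) = 9.364 (area = (24/2)·9.364²·sin(360°/24) = 272.34 mm²); the sphere at (-3, 1.5) does not reach this height (|z−center|=10.750 > r=4.5); Taking the union: only the r=10.5 sphere at (15, 14) is present, so the union is just that shape — area = 272.34 mm². Overall, the cross-section is a single solid region. Net area = 272.34 mm².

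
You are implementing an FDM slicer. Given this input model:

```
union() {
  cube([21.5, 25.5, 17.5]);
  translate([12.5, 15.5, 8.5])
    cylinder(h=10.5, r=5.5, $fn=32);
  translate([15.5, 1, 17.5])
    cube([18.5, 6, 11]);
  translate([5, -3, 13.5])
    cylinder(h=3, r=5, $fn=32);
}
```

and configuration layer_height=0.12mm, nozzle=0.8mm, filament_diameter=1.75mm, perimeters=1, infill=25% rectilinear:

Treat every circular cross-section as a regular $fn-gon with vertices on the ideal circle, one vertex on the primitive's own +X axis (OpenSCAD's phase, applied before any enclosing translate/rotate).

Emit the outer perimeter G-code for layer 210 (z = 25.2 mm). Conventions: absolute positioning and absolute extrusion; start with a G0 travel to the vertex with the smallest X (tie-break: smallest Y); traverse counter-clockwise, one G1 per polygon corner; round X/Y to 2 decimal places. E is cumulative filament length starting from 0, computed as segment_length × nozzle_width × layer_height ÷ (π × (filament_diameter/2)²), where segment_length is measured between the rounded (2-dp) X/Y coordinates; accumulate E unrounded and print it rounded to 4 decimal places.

G0 X15.50 Y1.00 Z25.20
G1 X34.00 Y1.00 E0.7384
G1 X34.00 Y7.00 E0.9778
G1 X15.50 Y7.00 E1.7162
G1 X15.50 Y1.00 E1.9557

At z = 25.2 mm: the cube is not intersected at this z (z outside [0, 17.5]); the cylinder at (12.5, 15.5) is absent (z outside [8.5, 19]); the 18.5×6 cube at (15.5, 1) contributes its full rectangle; the cylinder at (5, -3) does not reach this height (z outside [13.5, 16.5]); Combining (union): only the 18.5×6 cube at (15.5, 1) is present, so the union is just that shape — 1 connected region. The outline is a single polygon with 4 vertices. Extrusion per mm of travel: 0.8 × 0.12 / (π × 0.875²) = 0.039912. Accumulating E over each segment gives final E = 1.9557.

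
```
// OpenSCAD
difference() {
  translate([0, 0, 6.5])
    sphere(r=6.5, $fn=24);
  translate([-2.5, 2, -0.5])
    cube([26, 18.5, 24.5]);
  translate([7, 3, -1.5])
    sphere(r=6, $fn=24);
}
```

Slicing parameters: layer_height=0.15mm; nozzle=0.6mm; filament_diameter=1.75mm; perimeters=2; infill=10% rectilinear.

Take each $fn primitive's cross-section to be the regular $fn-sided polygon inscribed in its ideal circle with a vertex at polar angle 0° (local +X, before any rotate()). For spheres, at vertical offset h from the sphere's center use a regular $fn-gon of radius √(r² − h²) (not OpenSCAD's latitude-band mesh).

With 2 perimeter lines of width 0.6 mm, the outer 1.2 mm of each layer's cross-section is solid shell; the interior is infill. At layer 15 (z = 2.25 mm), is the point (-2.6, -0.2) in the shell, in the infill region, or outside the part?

infill

At z = 2.25 mm: the r=6.5 sphere contributes a regular 24-gon of circumradius √(6.5²−4.25²) = 4.918; the cube at (-2.5, 2) is present — its section is the full 26×18.5 rectangle; the r=6 sphere at (7, 3) slices to a regular 24-gon of circumradius 4.684 (√(r²−h²) with h=3.75 from center); Subtracting the remaining from the first: starting from the r=6.5 sphere, the 26×18.5 cube at (-2.5, 2) partially overlaps it — only the 15.95 mm² overlap (of its 481.00 mm²) is removed, clipping the outline; the r=6 sphere at (7, 3) partially overlaps it — only the 4.72 mm² overlap (of its 68.13 mm²) is removed, clipping the outline — 1 connected region. Overall, the cross-section is a single solid region. The nearest boundary edge runs (-2.50, 4.23)→(-2.50, 2.00); distance from the point to it = 2.20 mm. The point is inside the cross-section and 2.20 mm from the nearest boundary — more than the 1.2 mm shell width (2 × 0.6), so it's in the infill interior.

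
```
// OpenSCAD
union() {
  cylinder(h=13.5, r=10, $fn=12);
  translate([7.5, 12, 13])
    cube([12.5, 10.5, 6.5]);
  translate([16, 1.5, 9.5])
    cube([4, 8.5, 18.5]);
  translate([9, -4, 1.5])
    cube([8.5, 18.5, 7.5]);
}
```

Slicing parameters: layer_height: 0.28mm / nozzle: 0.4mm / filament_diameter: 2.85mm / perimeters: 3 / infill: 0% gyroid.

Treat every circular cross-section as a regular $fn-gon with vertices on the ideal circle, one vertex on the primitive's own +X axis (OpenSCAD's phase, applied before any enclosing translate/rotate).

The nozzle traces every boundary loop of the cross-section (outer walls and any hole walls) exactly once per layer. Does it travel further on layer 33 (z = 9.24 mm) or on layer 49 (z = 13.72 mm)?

Layer 33 (z = 9.24): the r=10 cylinder gives a regular 12-gon of circumradius 10 (constant along its height) (perimeter = 2·12·10.000·sin(180°/12) = 62.12 mm); the cube at (7.5, 12) does not reach this height (z outside [13, 19.5]); the cube at (16, 1.5) does not reach this height (z outside [9.5, 28]); the cube at (9, -4) does not reach this height (z outside [1.5, 9]); Merging all regions: only the r=10 cylinder is present, so the union is just that shape — boundary = 62.12 mm. So its perimeter = 62.12 mm. Layer 49 (z = 13.72): the cylinder is not intersected at this z (z outside [0, 13.5]); the 12.5×10.5 cube at (7.5, 12) contributes its full rectangle (perimeter 46.00 mm); the cube at (16, 1.5) (footprint 4×8.5) is included at this height (perimeter 25.00 mm); the cube at (9, -4) is absent (z outside [1.5, 9]); Combining (union): the 2 present regions are separate (no shared area or edge), so areas and boundary lengths simply add and each stays a separate island — boundary = 71.00 mm. So its perimeter = 71.00 mm. Layer 49 is larger (71.00 vs 62.12 mm).

layer 49 (z = 13.72 mm)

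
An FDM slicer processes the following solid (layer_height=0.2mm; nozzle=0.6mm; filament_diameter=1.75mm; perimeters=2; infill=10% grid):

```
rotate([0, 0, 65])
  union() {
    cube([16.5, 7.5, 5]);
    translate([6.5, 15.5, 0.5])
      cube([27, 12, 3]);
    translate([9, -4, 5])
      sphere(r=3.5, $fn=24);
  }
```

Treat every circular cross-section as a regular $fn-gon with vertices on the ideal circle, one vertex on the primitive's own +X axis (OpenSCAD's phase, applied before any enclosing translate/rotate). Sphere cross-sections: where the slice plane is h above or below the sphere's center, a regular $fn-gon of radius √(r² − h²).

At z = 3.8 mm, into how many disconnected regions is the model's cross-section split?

At z = 3.8 mm: the cube (footprint 16.5×7.5) is included at this height; the cube at (6.5, 15.5) does not reach this height (z outside [0.5, 3.5]); the r=3.5 sphere at (9, -4) slices to a regular 24-gon of circumradius 3.288 (√(r²−h²) with h=1.2 from center); Merging all regions: the 2 present regions are separate (no shared area or edge), so areas and boundary lengths simply add and each stays a separate island — 2 connected regions; (rotated 65° about Z; rotation is an isometry so areas/perimeters/island counts are preserved). The result has 2 disconnected regions.

2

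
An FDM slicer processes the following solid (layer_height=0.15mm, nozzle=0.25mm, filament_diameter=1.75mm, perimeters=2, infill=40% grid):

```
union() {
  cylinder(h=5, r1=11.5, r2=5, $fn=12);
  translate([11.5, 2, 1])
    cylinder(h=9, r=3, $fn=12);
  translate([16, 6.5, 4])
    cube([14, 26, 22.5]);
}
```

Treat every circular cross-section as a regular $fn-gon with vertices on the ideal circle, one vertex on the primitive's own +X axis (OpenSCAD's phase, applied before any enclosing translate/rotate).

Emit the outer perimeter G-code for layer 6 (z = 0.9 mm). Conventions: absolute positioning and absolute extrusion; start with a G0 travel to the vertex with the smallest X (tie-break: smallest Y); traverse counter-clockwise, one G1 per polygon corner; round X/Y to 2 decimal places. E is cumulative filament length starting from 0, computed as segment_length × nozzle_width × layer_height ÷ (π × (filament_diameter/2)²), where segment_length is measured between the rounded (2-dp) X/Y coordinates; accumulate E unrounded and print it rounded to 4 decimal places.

At z = 0.9 mm: the cone (r1=11.5→r2=5) has section circumradius 10.330 here — a regular 12-gon; the cylinder at (11.5, 2) is not intersected at this z (z outside [1, 10]); the cube at (16, 6.5) is not intersected at this z (z outside [4, 26.5]); Merging all regions: only the cone is present, so the union is just that shape — 1 connected region. The outline is a single polygon with 12 vertices. Extrusion per mm of travel: 0.25 × 0.15 / (π × 0.875²) = 0.015591. Accumulating E over each segment gives final E = 1.0006.

G0 X-10.33 Y0.00 Z0.90
G1 X-8.95 Y-5.16 E0.0833
G1 X-5.17 Y-8.95 E0.1667
G1 X0.00 Y-10.33 E0.2502
G1 X5.17 Y-8.95 E0.3336
G1 X8.95 Y-5.17 E0.4169
G1 X10.33 Y0.00 E0.5004
G1 X8.95 Y5.16 E0.5836
G1 X5.17 Y8.95 E0.6671
G1 X0.00 Y10.33 E0.7505
G1 X-5.16 Y8.95 E0.8338
G1 X-8.95 Y5.16 E0.9173
G1 X-10.33 Y0.00 E1.0006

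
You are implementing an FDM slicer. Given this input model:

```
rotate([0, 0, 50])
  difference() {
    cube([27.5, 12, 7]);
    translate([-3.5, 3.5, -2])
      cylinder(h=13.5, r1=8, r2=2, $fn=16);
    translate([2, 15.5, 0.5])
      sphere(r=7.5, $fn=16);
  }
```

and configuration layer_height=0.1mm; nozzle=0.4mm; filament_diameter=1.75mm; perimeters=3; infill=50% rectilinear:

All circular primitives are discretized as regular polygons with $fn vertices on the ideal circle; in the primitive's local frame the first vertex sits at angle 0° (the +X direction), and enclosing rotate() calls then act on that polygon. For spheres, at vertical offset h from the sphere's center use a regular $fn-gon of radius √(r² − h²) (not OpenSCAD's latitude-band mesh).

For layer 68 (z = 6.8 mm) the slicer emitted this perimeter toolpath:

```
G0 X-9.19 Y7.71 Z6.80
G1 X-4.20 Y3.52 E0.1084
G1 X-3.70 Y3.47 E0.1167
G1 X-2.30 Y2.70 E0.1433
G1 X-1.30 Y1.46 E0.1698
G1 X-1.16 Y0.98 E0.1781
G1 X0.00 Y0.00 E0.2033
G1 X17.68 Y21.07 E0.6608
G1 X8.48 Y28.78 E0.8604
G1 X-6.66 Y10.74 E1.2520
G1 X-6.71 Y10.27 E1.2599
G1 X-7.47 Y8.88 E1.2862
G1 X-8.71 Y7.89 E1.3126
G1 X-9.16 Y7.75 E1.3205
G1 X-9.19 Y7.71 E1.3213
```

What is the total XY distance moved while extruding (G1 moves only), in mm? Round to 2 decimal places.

Sum the Euclidean lengths of each G1 segment: total = 79.45 mm.

79.45 mm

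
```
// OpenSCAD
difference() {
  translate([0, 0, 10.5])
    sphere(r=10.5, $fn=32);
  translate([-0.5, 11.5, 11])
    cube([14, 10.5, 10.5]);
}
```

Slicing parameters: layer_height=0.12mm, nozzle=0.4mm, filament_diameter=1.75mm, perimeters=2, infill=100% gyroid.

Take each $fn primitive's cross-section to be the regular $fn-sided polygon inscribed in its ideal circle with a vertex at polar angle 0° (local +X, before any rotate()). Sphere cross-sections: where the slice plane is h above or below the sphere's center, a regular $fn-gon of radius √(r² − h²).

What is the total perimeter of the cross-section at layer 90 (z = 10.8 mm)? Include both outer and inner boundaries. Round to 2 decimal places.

At z = 10.8 mm: the r=10.5 sphere contributes a regular 32-gon of circumradius √(10.5²−0.3²) = 10.496 (perimeter = 2·32·10.496·sin(180°/32) = 65.84 mm); the cube at (-0.5, 11.5) does not reach this height (z outside [11, 21.5]); Taking the first minus the rest: none of the subtracted shapes is present at this height, so the r=10.5 sphere is unchanged — boundary = 65.84 mm. Overall, the cross-section is a single solid region. Total boundary length (outer) = 65.84 mm.

65.84 mm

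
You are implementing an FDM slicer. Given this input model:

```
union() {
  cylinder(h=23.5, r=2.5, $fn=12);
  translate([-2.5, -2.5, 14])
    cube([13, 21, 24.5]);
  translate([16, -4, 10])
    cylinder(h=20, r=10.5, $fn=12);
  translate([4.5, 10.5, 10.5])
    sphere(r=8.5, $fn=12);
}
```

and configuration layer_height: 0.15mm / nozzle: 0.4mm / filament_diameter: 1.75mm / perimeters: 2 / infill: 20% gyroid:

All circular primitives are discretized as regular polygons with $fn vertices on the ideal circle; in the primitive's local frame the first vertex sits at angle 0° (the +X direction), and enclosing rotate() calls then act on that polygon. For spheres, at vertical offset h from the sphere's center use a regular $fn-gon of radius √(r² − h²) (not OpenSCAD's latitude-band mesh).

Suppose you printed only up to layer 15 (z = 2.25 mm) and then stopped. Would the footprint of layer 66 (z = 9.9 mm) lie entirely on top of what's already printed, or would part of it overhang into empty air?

Compare the two slices. At z = 2.25: the cylinder: section is a regular 12-gon, circumradius r=2.5 (area = (12/2)·2.500²·sin(360°/12) = 18.75 mm²); the cube at (-2.5, -2.5) is absent (z outside [14, 38.5]); the cylinder at (16, -4) is absent (z outside [10, 30]); the r=8.5 sphere at (4.5, 10.5) contributes a regular 12-gon of circumradius √(8.5²−8.25²) = 2.046 (area = (12/2)·2.046²·sin(360°/12) = 12.56 mm²); Merging all regions: the 2 present regions are separate (no shared area or edge), so areas and boundary lengths simply add and each stays a separate island — area = 31.31 mm². At z = 9.9: the r=2.5 cylinder gives a regular 12-gon of circumradius 2.5 (constant along its height) (area = (12/2)·2.500²·sin(360°/12) = 18.75 mm²); the cube at (-2.5, -2.5) is not intersected at this z (z outside [14, 38.5]); the cylinder at (16, -4) is not intersected at this z (z outside [10, 30]); the r=8.5 sphere at (4.5, 10.5) slices to a regular 12-gon of circumradius 8.479 (√(r²−h²) with h=0.6 from center) (area = (12/2)·8.479²·sin(360°/12) = 215.67 mm²); Taking the union: the 2 present regions are separate (no shared area or edge), so areas and boundary lengths simply add and each stays a separate island — area = 234.42 mm². Checking containment: at z = 9.9 the cross-section extends beyond the z = 2.25 cross-section by about 203.11 mm².

part overhangs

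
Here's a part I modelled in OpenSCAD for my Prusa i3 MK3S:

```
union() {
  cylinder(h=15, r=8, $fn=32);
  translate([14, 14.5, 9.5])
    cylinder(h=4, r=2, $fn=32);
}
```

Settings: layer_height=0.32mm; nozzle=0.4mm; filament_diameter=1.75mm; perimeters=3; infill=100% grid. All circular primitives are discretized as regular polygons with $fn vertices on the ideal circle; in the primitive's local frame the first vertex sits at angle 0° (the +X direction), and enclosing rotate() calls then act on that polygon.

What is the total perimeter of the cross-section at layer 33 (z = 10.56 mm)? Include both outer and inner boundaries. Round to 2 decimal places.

At z = 10.56 mm: the r=8 cylinder gives a regular 32-gon of circumradius 8 (constant along its height) (perimeter = 2·32·8.000·sin(180°/32) = 50.18 mm); the r=2 cylinder at (14, 14.5) gives a regular 32-gon of circumradius 2 (constant along its height) (perimeter = 2·32·2.000·sin(180°/32) = 12.55 mm); Taking the union: the 2 present regions are separate (no shared area or edge), so areas and boundary lengths simply add and each stays a separate island — boundary = 62.73 mm. Overall, the cross-section has 2 separate islands. Total boundary length (outer) = 62.73 mm.

62.73 mm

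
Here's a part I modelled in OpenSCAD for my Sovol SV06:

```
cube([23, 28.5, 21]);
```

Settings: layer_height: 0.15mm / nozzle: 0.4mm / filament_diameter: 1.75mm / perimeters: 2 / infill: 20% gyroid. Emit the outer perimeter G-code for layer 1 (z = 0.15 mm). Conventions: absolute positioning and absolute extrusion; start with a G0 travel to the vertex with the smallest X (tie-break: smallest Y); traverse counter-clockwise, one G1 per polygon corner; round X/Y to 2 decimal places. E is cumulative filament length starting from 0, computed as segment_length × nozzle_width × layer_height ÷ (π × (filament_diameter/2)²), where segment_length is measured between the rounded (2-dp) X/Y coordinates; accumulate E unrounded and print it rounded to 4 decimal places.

At z = 0.15 mm: the 23×28.5 cube contributes its full rectangle. The outline is a single polygon with 4 vertices. Extrusion per mm of travel: 0.4 × 0.15 / (π × 0.875²) = 0.024945. Accumulating E over each segment gives final E = 2.5693.

G0 X0.00 Y0.00 Z0.15
G1 X23.00 Y0.00 E0.5737
G1 X23.00 Y28.50 E1.2847
G1 X0.00 Y28.50 E1.8584
G1 X0.00 Y0.00 E2.5693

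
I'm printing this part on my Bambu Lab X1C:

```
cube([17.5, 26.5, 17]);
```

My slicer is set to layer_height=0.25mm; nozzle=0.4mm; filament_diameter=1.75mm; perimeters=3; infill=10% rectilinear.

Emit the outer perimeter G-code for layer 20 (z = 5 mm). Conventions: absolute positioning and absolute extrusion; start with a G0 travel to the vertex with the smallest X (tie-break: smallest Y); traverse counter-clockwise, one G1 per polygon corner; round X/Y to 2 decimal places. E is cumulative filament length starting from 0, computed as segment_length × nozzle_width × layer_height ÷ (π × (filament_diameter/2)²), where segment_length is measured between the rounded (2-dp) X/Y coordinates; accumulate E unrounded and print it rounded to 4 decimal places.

At z = 5 mm: the cube (footprint 17.5×26.5) is included at this height. The outline is a single polygon with 4 vertices. Extrusion per mm of travel: 0.4 × 0.25 / (π × 0.875²) = 0.041575. Accumulating E over each segment gives final E = 3.6586.

G0 X0.00 Y0.00 Z5.00
G1 X17.50 Y0.00 E0.7276
G1 X17.50 Y26.50 E1.8293
G1 X0.00 Y26.50 E2.5569
G1 X0.00 Y0.00 E3.6586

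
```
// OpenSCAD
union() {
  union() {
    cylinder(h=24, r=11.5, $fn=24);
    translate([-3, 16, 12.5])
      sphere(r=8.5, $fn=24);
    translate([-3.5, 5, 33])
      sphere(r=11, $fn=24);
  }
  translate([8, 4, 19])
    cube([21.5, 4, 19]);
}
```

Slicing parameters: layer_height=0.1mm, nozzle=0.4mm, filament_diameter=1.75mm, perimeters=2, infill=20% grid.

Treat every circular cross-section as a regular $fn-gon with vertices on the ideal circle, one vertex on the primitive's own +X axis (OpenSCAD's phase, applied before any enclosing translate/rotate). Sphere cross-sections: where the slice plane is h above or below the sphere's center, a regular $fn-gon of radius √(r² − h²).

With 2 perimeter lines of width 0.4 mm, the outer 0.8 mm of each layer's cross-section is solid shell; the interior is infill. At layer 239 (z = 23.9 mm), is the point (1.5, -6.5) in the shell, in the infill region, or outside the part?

infill

At z = 23.9 mm: the r=11.5 cylinder gives a regular 24-gon of circumradius 11.5 (constant along its height); the sphere at (-3, 16) does not reach this height (|z−center|=11.400 > r=8.5); the r=11 sphere at (-3.5, 5) contributes a regular 24-gon of circumradius √(11²−9.1²) = 6.180; Merging all regions: the regions partially overlap (shared area 113.91 mm²), so overlapping operands fuse into one piece — 1 connected region; the 21.5×4 cube at (8, 4) contributes its full rectangle; Merging all regions: the regions partially overlap (shared area 6.53 mm²), so overlapping operands fuse into one piece — 1 connected region. Overall, the cross-section is a single solid region. The nearest boundary edge runs (2.98, -11.11)→(-0.00, -11.50); distance from the point to it = 4.76 mm. The point is inside the cross-section and 4.76 mm from the nearest boundary — more than the 0.8 mm shell width (2 × 0.4), so it's in the infill interior.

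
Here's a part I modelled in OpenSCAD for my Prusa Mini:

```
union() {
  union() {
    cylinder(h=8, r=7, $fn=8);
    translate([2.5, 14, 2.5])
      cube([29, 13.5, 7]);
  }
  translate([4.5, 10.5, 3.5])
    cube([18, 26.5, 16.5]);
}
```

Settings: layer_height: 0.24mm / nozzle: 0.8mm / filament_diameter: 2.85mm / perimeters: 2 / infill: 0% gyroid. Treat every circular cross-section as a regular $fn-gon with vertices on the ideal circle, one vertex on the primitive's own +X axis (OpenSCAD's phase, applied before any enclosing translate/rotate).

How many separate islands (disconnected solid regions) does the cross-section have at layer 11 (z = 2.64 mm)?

2

At z = 2.64 mm: the cylinder: section is a regular 8-gon, circumradius r=7; the cube at (2.5, 14) is present — its section is the full 29×13.5 rectangle; Taking the union: the 2 present regions are separate (no shared area or edge), so areas and boundary lengths simply add and each stays a separate island — 2 connected regions; the cube at (4.5, 10.5) does not reach this height (z outside [3.5, 20]); Combining (union): only the result so far is present, so the union is just that shape — 2 connected regions. Overall, the cross-section has 2 separate islands. Island count = 2.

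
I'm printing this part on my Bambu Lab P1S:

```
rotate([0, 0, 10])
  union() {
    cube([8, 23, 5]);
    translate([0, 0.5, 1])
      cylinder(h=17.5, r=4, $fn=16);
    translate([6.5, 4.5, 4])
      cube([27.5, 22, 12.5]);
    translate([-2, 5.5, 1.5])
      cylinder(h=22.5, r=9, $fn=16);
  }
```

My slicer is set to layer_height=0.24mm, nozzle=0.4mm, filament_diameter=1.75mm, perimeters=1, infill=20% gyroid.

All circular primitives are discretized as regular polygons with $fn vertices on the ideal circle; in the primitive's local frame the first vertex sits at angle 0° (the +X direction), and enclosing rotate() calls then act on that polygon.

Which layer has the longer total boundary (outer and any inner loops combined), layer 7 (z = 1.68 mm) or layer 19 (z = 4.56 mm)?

Layer 7 (z = 1.68): the 8×23 cube contributes its full rectangle (perimeter 62.00 mm); the r=4 cylinder at (0, 0.5) contributes a regular 16-gon of circumradius 4 (perimeter = 2·16·4.000·sin(180°/16) = 24.97 mm); the cube at (6.5, 4.5) is not intersected at this z (z outside [4, 16.5]); the r=9 cylinder at (-2, 5.5) gives a regular 16-gon of circumradius 9 (constant along its height) (perimeter = 2·16·9.000·sin(180°/16) = 56.19 mm); Combining (union): the regions partially overlap (shared area 126.38 mm²), so the edge portions inside another operand are dropped and the merged outline is re-measured after clipping — boundary = 81.45 mm; (whole slice rotated 10° about Z — lengths, areas and connectivity unchanged). So its perimeter = 81.45 mm. Layer 19 (z = 4.56): the cube is present — its section is the full 8×23 rectangle (perimeter 62.00 mm); the cylinder at (0, 0.5): section is a regular 16-gon, circumradius r=4 (perimeter = 2·16·4.000·sin(180°/16) = 24.97 mm); the cube at (6.5, 4.5) (footprint 27.5×22) is included at this height (perimeter 99.00 mm); the r=9 cylinder at (-2, 5.5) contributes a regular 16-gon of circumradius 9 (perimeter = 2·16·9.000·sin(180°/16) = 56.19 mm); Combining (union): the regions partially overlap (shared area 154.13 mm²), so the edge portions inside another operand are dropped and the merged outline is re-measured after clipping — boundary = 140.45 mm; (whole slice rotated 10° about Z — lengths, areas and connectivity unchanged). So its perimeter = 140.45 mm. Layer 19 is larger (140.45 vs 81.45 mm).

layer 19 (z = 4.56 mm)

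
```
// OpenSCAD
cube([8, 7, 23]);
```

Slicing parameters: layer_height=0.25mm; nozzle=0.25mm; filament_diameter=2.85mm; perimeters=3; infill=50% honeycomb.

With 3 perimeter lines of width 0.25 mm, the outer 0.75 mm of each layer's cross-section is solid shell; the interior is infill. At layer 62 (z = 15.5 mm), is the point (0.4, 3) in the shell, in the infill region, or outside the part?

shell

At z = 15.5 mm: the 8×7 cube contributes its full rectangle. Overall, the cross-section is a single solid region. The nearest boundary edge runs (0.00, 7.00)→(0.00, 0.00); distance from the point to it = 0.40 mm. The point is inside the cross-section, 0.40 mm from the nearest boundary — within the 0.75 mm shell band (3 × 0.25).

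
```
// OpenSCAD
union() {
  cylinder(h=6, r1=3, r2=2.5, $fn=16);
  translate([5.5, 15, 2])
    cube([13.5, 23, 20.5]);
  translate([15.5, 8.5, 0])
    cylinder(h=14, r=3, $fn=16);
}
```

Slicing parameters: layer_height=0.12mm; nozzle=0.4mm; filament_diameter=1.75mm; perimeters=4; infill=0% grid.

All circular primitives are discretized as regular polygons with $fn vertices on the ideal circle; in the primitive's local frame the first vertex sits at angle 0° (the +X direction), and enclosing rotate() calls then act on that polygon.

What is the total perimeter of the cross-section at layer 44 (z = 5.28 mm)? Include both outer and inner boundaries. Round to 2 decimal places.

107.71 mm

At z = 5.28 mm: the cone: at t=0.880 of its height the radius interpolates to r₁+(r₂−r₁)t = 2.560, giving a regular 16-gon of that circumradius (perimeter = 2·16·2.560·sin(180°/16) = 15.98 mm); the 13.5×23 cube at (5.5, 15) contributes its full rectangle (perimeter 73.00 mm); the cylinder at (15.5, 8.5): section is a regular 16-gon, circumradius r=3 (perimeter = 2·16·3.000·sin(180°/16) = 18.73 mm); Combining (union): the 3 present regions are separate (no shared area or edge), so areas and boundary lengths simply add and each stays a separate island — boundary = 107.71 mm. Overall, the cross-section has 3 separate islands. Total boundary length (outer) = 107.71 mm.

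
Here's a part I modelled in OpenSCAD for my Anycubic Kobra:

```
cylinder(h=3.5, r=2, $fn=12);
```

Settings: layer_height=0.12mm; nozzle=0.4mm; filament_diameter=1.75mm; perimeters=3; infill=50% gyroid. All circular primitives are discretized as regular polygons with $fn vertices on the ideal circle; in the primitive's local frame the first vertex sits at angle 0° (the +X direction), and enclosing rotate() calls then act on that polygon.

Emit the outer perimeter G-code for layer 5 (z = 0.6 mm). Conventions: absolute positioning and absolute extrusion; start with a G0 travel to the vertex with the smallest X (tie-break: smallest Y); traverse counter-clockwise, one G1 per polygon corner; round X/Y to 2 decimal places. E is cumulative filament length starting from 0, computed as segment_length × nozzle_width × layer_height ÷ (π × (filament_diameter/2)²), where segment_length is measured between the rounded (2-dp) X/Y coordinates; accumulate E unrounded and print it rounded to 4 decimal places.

G0 X-2.00 Y0.00 Z0.60
G1 X-1.73 Y-1.00 E0.0207
G1 X-1.00 Y-1.73 E0.0413
G1 X0.00 Y-2.00 E0.0619
G1 X1.00 Y-1.73 E0.0826
G1 X1.73 Y-1.00 E0.1032
G1 X2.00 Y0.00 E0.1239
G1 X1.73 Y1.00 E0.1446
G1 X1.00 Y1.73 E0.1652
G1 X0.00 Y2.00 E0.1858
G1 X-1.00 Y1.73 E0.2065
G1 X-1.73 Y1.00 E0.2271
G1 X-2.00 Y0.00 E0.2478

At z = 0.6 mm: the r=2 cylinder contributes a regular 12-gon of circumradius 2. The outline is a single polygon with 12 vertices. Extrusion per mm of travel: 0.4 × 0.12 / (π × 0.875²) = 0.019956. Accumulating E over each segment gives final E = 0.2478.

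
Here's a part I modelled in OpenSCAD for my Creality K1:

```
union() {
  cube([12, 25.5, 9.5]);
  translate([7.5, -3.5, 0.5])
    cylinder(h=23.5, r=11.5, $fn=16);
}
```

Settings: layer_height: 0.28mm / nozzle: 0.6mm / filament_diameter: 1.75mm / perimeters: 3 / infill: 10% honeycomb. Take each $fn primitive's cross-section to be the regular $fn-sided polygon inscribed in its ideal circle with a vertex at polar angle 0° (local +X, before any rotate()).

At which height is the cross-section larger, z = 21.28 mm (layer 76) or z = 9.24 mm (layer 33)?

layer 33 (z = 9.24 mm)

Layer 76 (z = 21.28): the cube does not reach this height (z outside [0, 9.5]); the cylinder at (7.5, -3.5): section is a regular 16-gon, circumradius r=11.5 (area = (16/2)·11.500²·sin(360°/16) = 404.88 mm²); Combining (union): only the r=11.5 cylinder at (7.5, -3.5) is present, so the union is just that shape — area = 404.88 mm². So its area = 404.88 mm². Layer 33 (z = 9.24): the cube (footprint 12×25.5) is included at this height (area 306.00 mm²); the r=11.5 cylinder at (7.5, -3.5) contributes a regular 16-gon of circumradius 11.5 (area = (16/2)·11.500²·sin(360°/16) = 404.88 mm²); Combining (union): the regions partially overlap — summed areas 710.88 mm² minus the doubly-counted overlap 86.14 mm² gives 624.74 mm² — area = 624.74 mm². So its area = 624.74 mm². Layer 33 is larger (624.74 vs 404.88 mm²).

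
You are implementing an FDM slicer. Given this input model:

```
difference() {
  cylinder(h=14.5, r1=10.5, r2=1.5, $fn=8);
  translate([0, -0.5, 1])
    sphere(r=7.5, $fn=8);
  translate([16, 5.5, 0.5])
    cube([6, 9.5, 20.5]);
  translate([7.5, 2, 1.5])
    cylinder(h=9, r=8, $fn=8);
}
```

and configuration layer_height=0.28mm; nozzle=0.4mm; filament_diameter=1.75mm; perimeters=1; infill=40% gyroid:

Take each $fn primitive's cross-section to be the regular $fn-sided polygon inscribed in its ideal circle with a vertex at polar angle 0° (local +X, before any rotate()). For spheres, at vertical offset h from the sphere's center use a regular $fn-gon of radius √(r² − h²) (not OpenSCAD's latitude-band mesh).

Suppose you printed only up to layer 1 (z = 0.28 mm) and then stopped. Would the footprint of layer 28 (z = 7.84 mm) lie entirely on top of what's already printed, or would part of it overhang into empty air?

part overhangs

Compare the two slices. At z = 0.28: the cone: at t=0.019 of its height the radius interpolates to r₁+(r₂−r₁)t = 10.326, giving a regular 8-gon of that circumradius (area = (8/2)·10.326²·sin(360°/8) = 301.60 mm²); the sphere at (0, -0.5): section is a regular 8-gon, circumradius = √(r²−h²) = √(7.5²−0.72²) = 7.465 (area = (8/2)·7.465²·sin(360°/8) = 157.63 mm²); the cube at (16, 5.5) does not reach this height (z outside [0.5, 21]); the cylinder at (7.5, 2) is not intersected at this z (z outside [1.5, 10.5]); Taking the first minus the rest: starting from the cone (301.60 mm²), the r=7.5 sphere at (0, -0.5) lies wholly inside it (removes its full 157.63 mm² and its 45.71 mm outline becomes a hole wall) — area = 143.96 mm². At z = 7.84: the cone (r1=10.5→r2=1.5) has section circumradius 5.634 here — a regular 8-gon (area = (8/2)·5.634²·sin(360°/8) = 89.77 mm²); the r=7.5 sphere at (0, -0.5) contributes a regular 8-gon of circumradius √(7.5²−6.84²) = 3.076 (area = (8/2)·3.076²·sin(360°/8) = 26.77 mm²); the 6×9.5 cube at (16, 5.5) contributes its full rectangle (area 57.00 mm²); the r=8 cylinder at (7.5, 2) contributes a regular 8-gon of circumradius 8 (area = (8/2)·8.000²·sin(360°/8) = 181.02 mm²); Taking the first minus the rest: starting from the cone (89.77 mm²), the r=7.5 sphere at (0, -0.5) lies wholly inside it (removes its full 26.77 mm² and its 18.84 mm outline becomes a hole wall); the 6×9.5 cube at (16, 5.5) misses the remaining region (no effect); the r=8 cylinder at (7.5, 2) partially overlaps it — only the 26.01 mm² overlap (of its 181.02 mm²) is removed, clipping the outline — area = 37.00 mm². Checking containment: at z = 7.84 the cross-section extends beyond the z = 0.28 cross-section by about 37.00 mm².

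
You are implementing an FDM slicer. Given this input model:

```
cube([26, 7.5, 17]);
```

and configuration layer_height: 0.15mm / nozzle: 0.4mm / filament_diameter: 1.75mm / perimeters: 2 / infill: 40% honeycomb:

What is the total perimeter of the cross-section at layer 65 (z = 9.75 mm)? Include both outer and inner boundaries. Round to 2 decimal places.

67.00 mm

At z = 9.75 mm: the cube is present — its section is the full 26×7.5 rectangle (perimeter 67.00 mm). Overall, the cross-section is a single solid region. Total boundary length (outer) = 67.00 mm.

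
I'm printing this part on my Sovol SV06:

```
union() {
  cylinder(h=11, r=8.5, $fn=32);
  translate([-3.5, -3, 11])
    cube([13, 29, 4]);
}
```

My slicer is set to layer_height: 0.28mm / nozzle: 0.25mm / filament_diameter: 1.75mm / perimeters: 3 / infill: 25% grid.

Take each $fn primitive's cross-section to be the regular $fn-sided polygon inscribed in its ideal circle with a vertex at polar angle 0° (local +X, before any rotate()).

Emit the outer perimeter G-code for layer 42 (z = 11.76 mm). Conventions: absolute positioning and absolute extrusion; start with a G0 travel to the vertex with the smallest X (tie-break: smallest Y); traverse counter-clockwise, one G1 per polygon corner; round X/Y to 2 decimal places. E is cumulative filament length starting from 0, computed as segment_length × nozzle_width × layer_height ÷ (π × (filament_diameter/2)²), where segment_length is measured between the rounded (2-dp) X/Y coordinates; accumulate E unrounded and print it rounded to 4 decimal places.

At z = 11.76 mm: the cylinder does not reach this height (z outside [0, 11]); the cube at (-3.5, -3) (footprint 13×29) is included at this height; Merging all regions: only the 13×29 cube at (-3.5, -3) is present, so the union is just that shape — 1 connected region. The outline is a single polygon with 4 vertices. Extrusion per mm of travel: 0.25 × 0.28 / (π × 0.875²) = 0.029103. Accumulating E over each segment gives final E = 2.4446.

G0 X-3.50 Y-3.00 Z11.76
G1 X9.50 Y-3.00 E0.3783
G1 X9.50 Y26.00 E1.2223
G1 X-3.50 Y26.00 E1.6006
G1 X-3.50 Y-3.00 E2.4446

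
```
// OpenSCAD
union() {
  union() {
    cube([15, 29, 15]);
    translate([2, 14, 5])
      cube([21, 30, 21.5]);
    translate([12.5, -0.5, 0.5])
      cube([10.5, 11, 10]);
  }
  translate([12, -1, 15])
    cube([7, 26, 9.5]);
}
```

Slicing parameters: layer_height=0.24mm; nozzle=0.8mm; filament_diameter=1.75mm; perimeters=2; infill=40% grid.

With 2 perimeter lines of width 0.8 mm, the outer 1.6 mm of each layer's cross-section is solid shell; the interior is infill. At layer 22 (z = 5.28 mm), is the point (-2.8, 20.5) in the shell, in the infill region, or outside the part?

At z = 5.28 mm: the cube is present — its section is the full 15×29 rectangle; the cube at (2, 14) is present — its section is the full 21×30 rectangle; the 10.5×11 cube at (12.5, -0.5) contributes its full rectangle; Merging all regions: the regions partially overlap (shared area 221.25 mm²), so overlapping operands fuse into one piece — 1 connected region; the cube at (12, -1) is absent (z outside [15, 24.5]); Combining (union): only that combined region is present, so the union is just that shape — 1 connected region. Overall, the cross-section is a single solid region. The nearest boundary edge runs (0.00, 0.00)→(0.00, 29.00); distance from the point to it = 2.80 mm. The point is not inside any of the regions above, so it lies outside the cross-section (2.80 mm from the nearest boundary).

outside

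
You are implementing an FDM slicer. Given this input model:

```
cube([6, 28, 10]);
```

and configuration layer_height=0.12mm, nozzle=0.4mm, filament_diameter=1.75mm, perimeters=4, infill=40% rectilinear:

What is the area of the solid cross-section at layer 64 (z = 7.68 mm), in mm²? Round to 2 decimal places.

At z = 7.68 mm: the 6×28 cube contributes its full rectangle (area 168.00 mm²). Overall, the cross-section is a single solid region. Net area = 168.00 mm².

168.00 mm²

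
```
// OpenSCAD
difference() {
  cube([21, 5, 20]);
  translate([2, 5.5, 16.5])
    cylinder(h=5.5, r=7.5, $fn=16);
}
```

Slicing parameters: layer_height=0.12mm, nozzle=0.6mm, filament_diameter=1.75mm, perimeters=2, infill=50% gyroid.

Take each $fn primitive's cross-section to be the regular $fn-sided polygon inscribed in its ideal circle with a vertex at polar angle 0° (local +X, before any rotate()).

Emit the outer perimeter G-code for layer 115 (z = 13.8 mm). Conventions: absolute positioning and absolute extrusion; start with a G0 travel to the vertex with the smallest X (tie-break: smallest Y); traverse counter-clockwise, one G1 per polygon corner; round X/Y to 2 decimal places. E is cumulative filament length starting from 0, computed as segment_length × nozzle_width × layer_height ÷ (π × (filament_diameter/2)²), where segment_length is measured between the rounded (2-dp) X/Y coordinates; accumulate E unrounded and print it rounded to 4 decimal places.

G0 X0.00 Y0.00 Z13.80
G1 X21.00 Y0.00 E0.6286
G1 X21.00 Y5.00 E0.7783
G1 X0.00 Y5.00 E1.4069
G1 X0.00 Y0.00 E1.5566

At z = 13.8 mm: the cube (footprint 21×5) is included at this height; the cylinder at (2, 5.5) is absent (z outside [16.5, 22]); Subtracting the remaining from the first: none of the subtracted shapes is present at this height, so the 21×5 cube is unchanged — 1 connected region. The outline is a single polygon with 4 vertices. Extrusion per mm of travel: 0.6 × 0.12 / (π × 0.875²) = 0.029934. Accumulating E over each segment gives final E = 1.5566.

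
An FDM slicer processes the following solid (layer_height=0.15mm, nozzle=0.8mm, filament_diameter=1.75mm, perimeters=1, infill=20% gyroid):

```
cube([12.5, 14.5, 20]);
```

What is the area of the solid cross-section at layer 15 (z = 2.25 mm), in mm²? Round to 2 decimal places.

At z = 2.25 mm: the cube is present — its section is the full 12.5×14.5 rectangle (area 181.25 mm²). Overall, the cross-section is a single solid region. Net area = 181.25 mm².

181.25 mm²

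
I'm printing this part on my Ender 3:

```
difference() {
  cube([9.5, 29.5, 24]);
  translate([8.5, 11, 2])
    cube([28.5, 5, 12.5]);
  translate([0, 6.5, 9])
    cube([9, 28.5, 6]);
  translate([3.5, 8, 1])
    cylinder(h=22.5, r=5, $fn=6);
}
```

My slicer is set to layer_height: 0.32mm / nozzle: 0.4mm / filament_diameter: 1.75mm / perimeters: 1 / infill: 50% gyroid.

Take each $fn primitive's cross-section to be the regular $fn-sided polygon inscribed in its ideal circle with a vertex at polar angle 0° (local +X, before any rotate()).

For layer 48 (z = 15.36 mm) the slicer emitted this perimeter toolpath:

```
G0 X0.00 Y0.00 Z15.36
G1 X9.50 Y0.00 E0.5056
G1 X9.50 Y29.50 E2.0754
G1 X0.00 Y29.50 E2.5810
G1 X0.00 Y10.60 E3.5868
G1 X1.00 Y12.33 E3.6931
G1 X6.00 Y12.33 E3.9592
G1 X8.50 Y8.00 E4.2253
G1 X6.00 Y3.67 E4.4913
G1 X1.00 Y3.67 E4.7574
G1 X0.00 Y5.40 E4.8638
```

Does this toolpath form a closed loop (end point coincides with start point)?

no

Start point (G0): (0.00, 0.00). End point (last G1): the path does not return to the start — open.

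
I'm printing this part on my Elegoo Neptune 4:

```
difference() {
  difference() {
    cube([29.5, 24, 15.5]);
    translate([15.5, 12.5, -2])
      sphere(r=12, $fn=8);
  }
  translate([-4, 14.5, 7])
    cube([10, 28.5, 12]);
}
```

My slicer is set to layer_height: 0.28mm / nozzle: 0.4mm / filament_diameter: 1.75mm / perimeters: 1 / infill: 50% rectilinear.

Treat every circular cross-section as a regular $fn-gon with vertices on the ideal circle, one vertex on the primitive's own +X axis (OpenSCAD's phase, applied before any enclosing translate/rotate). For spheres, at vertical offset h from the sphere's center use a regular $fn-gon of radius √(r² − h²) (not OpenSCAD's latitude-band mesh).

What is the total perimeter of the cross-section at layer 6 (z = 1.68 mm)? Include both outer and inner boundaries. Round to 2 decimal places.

176.93 mm

At z = 1.68 mm: the 29.5×24 cube contributes its full rectangle (perimeter 107.00 mm); the r=12 sphere at (15.5, 12.5) slices to a regular 8-gon of circumradius 11.422 (√(r²−h²) with h=3.68 from center) (perimeter = 2·8·11.422·sin(180°/8) = 69.93 mm); After the difference (first − rest): starting from the 29.5×24 cube, the r=12 sphere at (15.5, 12.5) lies wholly inside it (removes its full 368.99 mm² and its 69.93 mm outline becomes a hole wall) — boundary (outer + 1 inner loop) = 176.93 mm; the cube at (-4, 14.5) does not reach this height (z outside [7, 19]); Subtracting the remaining from the first: none of the subtracted shapes is present at this height, so the result so far is unchanged — boundary (outer + 1 inner loop) = 176.93 mm. Overall, the cross-section is one region with 1 hole. Total boundary length (outer + inner) = 176.93 mm.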